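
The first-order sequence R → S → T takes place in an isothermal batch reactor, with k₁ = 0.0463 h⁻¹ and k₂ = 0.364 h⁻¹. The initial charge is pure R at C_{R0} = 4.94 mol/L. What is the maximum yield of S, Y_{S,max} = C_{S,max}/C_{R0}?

Evaluating C_S at t_opt = ln(k₂/k₁)/(k₂−k₁) gives C_{S,max}/C_{R0} = (k₁/k₂)^[k₂/(k₂−k₁)].
= (0.0463/0.364)^(0.364/(0.364−0.0463)) = (0.1272)^(1.146) = 0.09418.

0.0942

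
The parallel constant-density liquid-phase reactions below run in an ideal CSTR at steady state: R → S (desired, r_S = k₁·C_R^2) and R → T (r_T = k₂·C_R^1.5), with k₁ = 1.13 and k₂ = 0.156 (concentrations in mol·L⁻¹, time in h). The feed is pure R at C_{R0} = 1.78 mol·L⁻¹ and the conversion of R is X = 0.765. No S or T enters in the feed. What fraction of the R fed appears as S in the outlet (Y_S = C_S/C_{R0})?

0.630

Exit C_R = C_{R0}(1−X) = 1.78×0.235 = 0.4183 mol·L⁻¹.
A CSTR operates uniformly at the exit composition, giving r_S = 0.1977 and r_T = 0.04220 (each k·C_R^n at C_R = 0.4183).
Fraction of consumed R going to S: r_S/(r_S+r_T) = 0.8241.
C_S = 0.8241·C_{R0}·X = 0.8241×1.78×0.765 = 1.12 mol·L⁻¹; Y_S = C_S/C_{R0} = 0.630.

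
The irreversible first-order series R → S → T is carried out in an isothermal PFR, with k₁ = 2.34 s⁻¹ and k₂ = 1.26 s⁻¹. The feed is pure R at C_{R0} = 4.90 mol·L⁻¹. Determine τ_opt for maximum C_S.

For first-order series the maximum of C_S occurs at τ_opt = ln(k₂/k₁)/(k₂−k₁).
= ln(1.26/2.34)/(1.26−2.34) = ln(0.5385)/-1.080 = -0.6190/-1.080 = 0.573 s.

0.573 s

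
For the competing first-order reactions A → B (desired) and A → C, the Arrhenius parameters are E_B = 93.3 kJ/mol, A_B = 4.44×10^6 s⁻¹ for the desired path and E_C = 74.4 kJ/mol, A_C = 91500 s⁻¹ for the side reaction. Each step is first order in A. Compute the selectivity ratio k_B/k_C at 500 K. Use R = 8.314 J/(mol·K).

0.515

Since both paths have the same order in A, the concentration cancels and S_{B/C} = k_B/k_C = (A_B/A_C)·exp[(E_C−E_B)/(RT)].
(E_C−E_B)/(RT) = (74.4−93.3)×10³/(8.314×500) = -18900/4157 = -4.547.
k_B/k_C = (4.44×10^6/91500)·exp(-4.547) = 48.52 × 0.01060 = 0.515.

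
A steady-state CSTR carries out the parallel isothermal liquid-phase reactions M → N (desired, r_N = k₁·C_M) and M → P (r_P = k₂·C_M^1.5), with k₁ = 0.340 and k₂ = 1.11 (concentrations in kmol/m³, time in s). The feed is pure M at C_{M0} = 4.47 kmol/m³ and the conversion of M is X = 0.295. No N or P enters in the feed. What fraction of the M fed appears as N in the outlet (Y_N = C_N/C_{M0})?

Exit C_M = C_{M0}(1−X) = 4.47×0.705 = 3.151 kmol/m³.
Rates in a CSTR are evaluated at the outlet concentration: r_N = 0.340×3.151 = 1.071, r_P = 1.11×3.151^1.5 = 6.210.
Fraction of consumed M going to N: r_N/(r_N+r_P) = 0.1472.
C_N = 0.1472·C_{M0}·X = 0.1472×4.47×0.295 = 0.194 kmol/m³; Y_N = C_N/C_{M0} = 0.0434.

0.0434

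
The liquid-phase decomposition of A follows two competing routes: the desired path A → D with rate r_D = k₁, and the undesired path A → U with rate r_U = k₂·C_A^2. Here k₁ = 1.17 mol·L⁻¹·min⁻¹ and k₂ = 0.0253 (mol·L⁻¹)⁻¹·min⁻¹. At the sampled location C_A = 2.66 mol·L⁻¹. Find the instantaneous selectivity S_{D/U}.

6.54

S_{D/U} = r_D/r_U = (k₁)/(k₂·C_A^2) = (k₁/k₂)·C_A^-2.
= (1.17) / (0.0253×2.660^2) = 1.170/0.1790 = 6.54.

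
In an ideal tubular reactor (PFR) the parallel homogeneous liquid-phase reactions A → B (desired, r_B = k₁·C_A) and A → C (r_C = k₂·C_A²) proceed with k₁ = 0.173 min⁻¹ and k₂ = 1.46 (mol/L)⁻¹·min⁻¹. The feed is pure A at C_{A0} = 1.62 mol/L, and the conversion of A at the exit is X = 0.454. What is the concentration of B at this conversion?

C_A = C_{A0}(1−X) = 0.8845 mol/L.
Along a PFR/batch, dC_B/dC_A = −r_B/(r_B+r_C) = −k₁/(k₁+k₂·C_A).
Integrating from C_{A0} to C_A: C_B = (0.173/1.46)·ln[(0.173+1.46·1.62)/(0.173+1.46·0.885)] = 0.1185·ln(2.538/1.464) = 0.06517 mol/L.

0.0652 mol/L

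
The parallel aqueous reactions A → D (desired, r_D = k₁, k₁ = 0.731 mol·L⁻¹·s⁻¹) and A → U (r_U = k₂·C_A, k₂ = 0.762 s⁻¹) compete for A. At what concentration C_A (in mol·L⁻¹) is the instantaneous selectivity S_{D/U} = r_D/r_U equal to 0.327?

2.93 mol·L⁻¹

S_{D/U} = (k₁/k₂)·C_A⁻¹ ⇒ C_A = (S·k₂/k₁)^(-1).
= (0.327×0.762/0.731)^(-1) = (0.3409)^(-1) = 2.93 mol·L⁻¹.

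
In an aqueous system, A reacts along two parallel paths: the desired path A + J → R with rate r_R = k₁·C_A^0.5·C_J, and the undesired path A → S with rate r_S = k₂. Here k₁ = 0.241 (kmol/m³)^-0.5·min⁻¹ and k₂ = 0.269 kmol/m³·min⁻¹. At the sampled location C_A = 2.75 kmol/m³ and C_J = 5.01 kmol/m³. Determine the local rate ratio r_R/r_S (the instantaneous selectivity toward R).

S_{R/S} = r_R/r_S = (k₁·C_A^0.5·C_J)/(k₂) = (k₁/k₂)·C_A^0.5·C_J.
= (0.241×2.750^0.5×5.010) / (0.269) = 2.002/0.2690 = 7.44.

7.44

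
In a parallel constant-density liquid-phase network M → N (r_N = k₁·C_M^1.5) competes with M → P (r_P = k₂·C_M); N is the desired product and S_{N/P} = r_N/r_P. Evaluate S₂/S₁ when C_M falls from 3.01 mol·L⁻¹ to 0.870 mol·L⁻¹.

S_{N/P} = (k₁/k₂)·C_M^0.5, so S₂/S₁ = (C_{M,2}/C_{M,1})^0.5.
= (0.870/3.01)^0.5 = (0.2890)^0.5 = 0.538.
Selectivity toward N falls as C_M falls — high-concentration operation is favoured.

0.538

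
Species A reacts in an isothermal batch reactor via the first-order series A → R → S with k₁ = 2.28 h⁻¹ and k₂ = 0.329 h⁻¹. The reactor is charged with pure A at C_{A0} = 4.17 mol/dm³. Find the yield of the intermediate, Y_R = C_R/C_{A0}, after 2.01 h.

Solving the coupled first-order balances gives C_R(t) = [k₁/(k₂−k₁)]·C_{A0}·(e^(−k₁t) − e^(−k₂t)).
e^(−k₁t) = e^(−2.28×2.01) = e^(−4.583) = 0.01023; e^(−k₂t) = e^(−0.6613) = 0.5162.
C_R = 2.28×4.17/(0.329−2.28) × (0.01023−0.5162) = (-4.873)×(-0.5060) = 2.466 mol/dm³.
Y_R = C_R/C_{A0} = 2.466/4.17 = 0.591.

0.591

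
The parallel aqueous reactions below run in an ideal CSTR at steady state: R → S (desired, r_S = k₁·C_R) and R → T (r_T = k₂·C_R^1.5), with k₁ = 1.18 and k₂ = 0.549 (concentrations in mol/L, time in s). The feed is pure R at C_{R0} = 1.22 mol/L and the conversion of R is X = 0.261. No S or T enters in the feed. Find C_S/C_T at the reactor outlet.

Exit C_R = C_{R0}(1−X) = 1.22×0.739 = 0.9016 mol/L.
A CSTR operates uniformly at the exit composition, giving r_S = 1.064 and r_T = 0.4700 (each k·C_R^n at C_R = 0.9016).
Overall selectivity = C_S/C_T = r_Sτ/(r_Tτ) = r_S/r_T = 2.26.

2.26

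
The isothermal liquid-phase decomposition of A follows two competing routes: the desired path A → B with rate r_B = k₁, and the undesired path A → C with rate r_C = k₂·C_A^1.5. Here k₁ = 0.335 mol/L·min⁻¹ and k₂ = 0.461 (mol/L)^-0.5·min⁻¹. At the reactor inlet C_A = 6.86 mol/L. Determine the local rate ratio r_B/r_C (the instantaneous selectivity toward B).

S_{B/C} = r_B/r_C = (k₁)/(k₂·C_A^1.5) = (k₁/k₂)·C_A^-1.5.
= (0.335) / (0.461×6.860^1.5) = 0.3350/8.283 = 0.0404.
The undesired path is higher order in A, so low C_A (CSTR or dilute feed) favours B.

0.0404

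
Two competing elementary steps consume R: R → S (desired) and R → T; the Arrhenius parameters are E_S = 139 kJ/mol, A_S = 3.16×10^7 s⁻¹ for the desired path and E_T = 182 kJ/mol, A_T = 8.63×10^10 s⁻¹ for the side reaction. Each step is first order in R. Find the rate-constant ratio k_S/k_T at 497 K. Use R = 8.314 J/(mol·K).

12.1

Since both paths have the same order in R, the concentration cancels and S_{S/T} = k_S/k_T = (A_S/A_T)·exp[(E_T−E_S)/(RT)].
(E_T−E_S)/(RT) = (182−139)×10³/(8.314×497) = 43000/4132 = 10.41.
k_S/k_T = (3.16×10^7/8.63×10^10)·exp(10.41) = 3.662×10^-4 × 33072 = 12.1.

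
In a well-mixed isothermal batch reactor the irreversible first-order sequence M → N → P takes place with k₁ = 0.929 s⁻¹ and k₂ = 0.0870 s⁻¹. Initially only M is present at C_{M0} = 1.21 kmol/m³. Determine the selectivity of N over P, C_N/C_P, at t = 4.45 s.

The intermediate concentration in a first-order A→B→C sequence is C_N = k₁C_{M0}(e^(−k₁t) − e^(−k₂t))/(k₂−k₁).
e^(−k₁t) = e^(−0.929×4.45) = e^(−4.134) = 0.01602; e^(−k₂t) = e^(−0.3871) = 0.6790.
C_N = 0.929×1.21/(0.0870−0.929) × (0.01602−0.6790) = (-1.335)×(-0.6630) = 0.8851 kmol/m³.
C_M = C_{M0}e^(−k₁t) = 0.01938 kmol/m³, so C_P = C_{M0}−C_M−C_N = 0.3055 kmol/m³; C_N/C_P = 2.90.

2.90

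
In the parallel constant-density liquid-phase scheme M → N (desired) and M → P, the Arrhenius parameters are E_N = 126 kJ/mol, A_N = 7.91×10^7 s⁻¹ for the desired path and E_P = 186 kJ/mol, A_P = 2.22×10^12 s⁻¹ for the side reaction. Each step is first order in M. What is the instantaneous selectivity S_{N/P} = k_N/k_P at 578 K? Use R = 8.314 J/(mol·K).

9.43

k_N/k_P = (A_N/A_P)·exp[−(E_N−E_P)/(RT)] = (A_N/A_P)·exp[(E_P−E_N)/(RT)].
(E_P−E_N)/(RT) = (186−126)×10³/(8.314×578) = 60000/4805 = 12.49.
k_N/k_P = (7.91×10^7/2.22×10^12)·exp(12.49) = 3.563×10^-5 × 2.645×10^5 = 9.43.
Since E_N < E_P, lowering the temperature improves selectivity toward N.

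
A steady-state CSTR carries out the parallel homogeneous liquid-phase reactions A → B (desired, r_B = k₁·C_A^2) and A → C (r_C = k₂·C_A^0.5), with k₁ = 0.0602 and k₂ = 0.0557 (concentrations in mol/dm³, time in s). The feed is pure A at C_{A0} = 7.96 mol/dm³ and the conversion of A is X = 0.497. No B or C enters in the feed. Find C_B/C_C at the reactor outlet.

Exit C_A = C_{A0}(1−X) = 7.96×0.503 = 4.004 mol/dm³.
Rates in a CSTR are evaluated at the outlet concentration: r_B = 0.0602×4.004^2 = 0.9651, r_C = 0.0557×4.004^0.5 = 0.1115.
Overall selectivity = C_B/C_C = r_Bτ/(r_Cτ) = r_B/r_C = 8.66.

8.66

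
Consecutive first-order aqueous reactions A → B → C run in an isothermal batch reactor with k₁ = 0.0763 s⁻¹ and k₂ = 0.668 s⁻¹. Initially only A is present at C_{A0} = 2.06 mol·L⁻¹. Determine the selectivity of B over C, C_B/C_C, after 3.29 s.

0.632

The intermediate concentration in a first-order A→B→C sequence is C_B = k₁C_{A0}(e^(−k₁t) − e^(−k₂t))/(k₂−k₁).
e^(−k₁t) = e^(−0.0763×3.29) = e^(−0.2510) = 0.7780; e^(−k₂t) = e^(−2.198) = 0.1111.
C_B = 0.0763×2.06/(0.668−0.0763) × (0.7780−0.1111) = 0.2656×0.6669 = 0.1772 mol·L⁻¹.
C_A = C_{A0}e^(−k₁t) = 1.603 mol·L⁻¹, so C_C = C_{A0}−C_A−C_B = 0.2802 mol·L⁻¹; C_B/C_C = 0.632.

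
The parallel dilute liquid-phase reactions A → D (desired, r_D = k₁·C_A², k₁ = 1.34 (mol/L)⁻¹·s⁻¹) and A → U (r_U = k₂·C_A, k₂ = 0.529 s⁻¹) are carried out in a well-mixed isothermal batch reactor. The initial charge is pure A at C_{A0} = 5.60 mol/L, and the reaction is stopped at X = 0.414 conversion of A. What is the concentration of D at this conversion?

2.13 mol/L

C_A = C_{A0}(1−X) = 3.282 mol/L.
Along a PFR/batch, dC_U/dC_A = −r_U/(r_D+r_U) = −k₂/(k₂+k₁·C_A).
Integrating from C_{A0} to C_A: C_U = (0.529/1.34)·ln[(0.529+1.34·5.60)/(0.529+1.34·3.28)] = 0.3948·ln(8.033/4.926) = 0.1930 mol/L.
Then C_D = (C_{A0}−C_A) − C_U = 2.318 − 0.1930 = 2.125 mol/L.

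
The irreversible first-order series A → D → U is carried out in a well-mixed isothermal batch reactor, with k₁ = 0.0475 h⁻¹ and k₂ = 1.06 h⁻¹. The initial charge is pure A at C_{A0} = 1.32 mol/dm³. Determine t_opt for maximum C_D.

For first-order series the maximum of C_D occurs at t_opt = ln(k₂/k₁)/(k₂−k₁).
= ln(1.06/0.0475)/(1.06−0.0475) = ln(22.32)/1.012 = 3.105/1.012 = 3.07 h.

3.07 h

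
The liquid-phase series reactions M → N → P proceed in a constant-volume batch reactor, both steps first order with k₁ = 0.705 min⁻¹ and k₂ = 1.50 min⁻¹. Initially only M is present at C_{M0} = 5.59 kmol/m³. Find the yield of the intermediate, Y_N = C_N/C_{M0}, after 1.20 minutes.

Solving the coupled first-order balances gives C_N(t) = [k₁/(k₂−k₁)]·C_{M0}·(e^(−k₁t) − e^(−k₂t)).
e^(−k₁t) = e^(−0.705×1.20) = e^(−0.8460) = 0.4291; e^(−k₂t) = e^(−1.800) = 0.1653.
C_N = 0.705×5.59/(1.50−0.705) × (0.4291−0.1653) = 4.957×0.2638 = 1.308 kmol/m³.
Y_N = C_N/C_{M0} = 1.308/5.59 = 0.234.

0.234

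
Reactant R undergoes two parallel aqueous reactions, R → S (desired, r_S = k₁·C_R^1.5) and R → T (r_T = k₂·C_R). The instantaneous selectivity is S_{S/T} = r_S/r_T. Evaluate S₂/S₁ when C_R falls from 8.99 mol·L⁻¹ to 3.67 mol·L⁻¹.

S_{S/T} = (k₁/k₂)·C_R^0.5, so S₂/S₁ = (C_{R,2}/C_{R,1})^0.5.
= (3.67/8.99)^0.5 = (0.4082)^0.5 = 0.639.
Selectivity toward S falls as C_R falls — high-concentration operation is favoured.

0.639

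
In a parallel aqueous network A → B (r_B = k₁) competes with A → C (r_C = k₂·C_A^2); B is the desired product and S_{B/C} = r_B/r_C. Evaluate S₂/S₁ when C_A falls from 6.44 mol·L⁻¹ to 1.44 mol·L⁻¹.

20.0

S_{B/C} = (k₁/k₂)·C_A^-2, so S₂/S₁ = (C_{A,2}/C_{A,1})^-2.
= (1.44/6.44)^(-2) = (0.2236)^(-2) = 20.0.
Selectivity toward B rises as C_A falls — low-concentration operation is favoured.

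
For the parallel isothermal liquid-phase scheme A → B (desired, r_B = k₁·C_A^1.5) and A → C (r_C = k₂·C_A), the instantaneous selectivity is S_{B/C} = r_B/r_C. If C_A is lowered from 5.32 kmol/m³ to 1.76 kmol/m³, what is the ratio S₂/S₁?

S_{B/C} = (k₁/k₂)·C_A^0.5, so S₂/S₁ = (C_{A,2}/C_{A,1})^0.5.
= (1.76/5.32)^0.5 = (0.3308)^0.5 = 0.575.

0.575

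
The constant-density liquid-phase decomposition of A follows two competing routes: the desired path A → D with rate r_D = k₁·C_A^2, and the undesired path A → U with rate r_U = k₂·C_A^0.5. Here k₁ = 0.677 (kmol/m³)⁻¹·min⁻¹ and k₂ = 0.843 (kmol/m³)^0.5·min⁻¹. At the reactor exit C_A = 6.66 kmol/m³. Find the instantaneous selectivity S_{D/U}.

S_{D/U} = r_D/r_U = (k₁·C_A^2)/(k₂·C_A^0.5) = (k₁/k₂)·C_A^1.5.
= (0.677×6.660^2) / (0.843×6.660^0.5) = 30.03/2.176 = 13.8.
Since the desired path is higher order in A, keeping C_A high (PFR or concentrated feed) favours D.

13.8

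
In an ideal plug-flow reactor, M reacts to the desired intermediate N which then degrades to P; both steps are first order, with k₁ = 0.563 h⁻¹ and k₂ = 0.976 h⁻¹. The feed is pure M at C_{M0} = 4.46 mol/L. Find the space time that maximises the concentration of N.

Setting dC_N/dτ = 0 gives τ_opt = ln(k₂/k₁)/(k₂−k₁).
= ln(0.976/0.563)/(0.976−0.563) = ln(1.734)/0.4130 = 0.5502/0.4130 = 1.33 h.

1.33 h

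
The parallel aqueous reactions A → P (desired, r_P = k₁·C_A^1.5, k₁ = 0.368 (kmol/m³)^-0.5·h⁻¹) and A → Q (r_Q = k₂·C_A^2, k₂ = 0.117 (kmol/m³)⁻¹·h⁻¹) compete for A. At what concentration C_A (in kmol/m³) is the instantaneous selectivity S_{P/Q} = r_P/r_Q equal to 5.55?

S_{P/Q} = (k₁/k₂)·C_A^-0.5 ⇒ C_A = (S·k₂/k₁)^(-2).
= (5.55×0.117/0.368)^(-2) = (1.765)^(-2) = 0.321 kmol/m³.

0.321 kmol/m³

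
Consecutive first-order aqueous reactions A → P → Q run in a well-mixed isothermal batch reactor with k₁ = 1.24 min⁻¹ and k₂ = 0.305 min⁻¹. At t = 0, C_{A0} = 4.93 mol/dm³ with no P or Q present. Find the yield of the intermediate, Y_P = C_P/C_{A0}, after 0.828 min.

0.555

For first-order series with pure A initially, C_P(t) = k₁C_{A0}/(k₂−k₁)·(e^(−k₁t) − e^(−k₂t)).
e^(−k₁t) = e^(−1.24×0.828) = e^(−1.027) = 0.3582; e^(−k₂t) = e^(−0.2525) = 0.7768.
C_P = 1.24×4.93/(0.305−1.24) × (0.3582−0.7768) = (-6.538)×(-0.4186) = 2.737 mol/dm³.
Y_P = C_P/C_{A0} = 2.737/4.93 = 0.555.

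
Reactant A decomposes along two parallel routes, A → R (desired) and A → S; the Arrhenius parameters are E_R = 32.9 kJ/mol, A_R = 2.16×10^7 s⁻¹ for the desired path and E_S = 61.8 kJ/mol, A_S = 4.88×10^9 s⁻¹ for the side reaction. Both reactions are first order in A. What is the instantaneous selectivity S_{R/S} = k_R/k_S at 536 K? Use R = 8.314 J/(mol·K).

k_R/k_S = (A_R/A_S)·exp[−(E_R−E_S)/(RT)] = (A_R/A_S)·exp[(E_S−E_R)/(RT)].
(E_S−E_R)/(RT) = (61.8−32.9)×10³/(8.314×536) = 28900/4456 = 6.485.
k_R/k_S = (2.16×10^7/4.88×10^9)·exp(6.485) = 0.004426 × 655.4 = 2.90.
Since E_R < E_S, lowering the temperature improves selectivity toward R.

2.90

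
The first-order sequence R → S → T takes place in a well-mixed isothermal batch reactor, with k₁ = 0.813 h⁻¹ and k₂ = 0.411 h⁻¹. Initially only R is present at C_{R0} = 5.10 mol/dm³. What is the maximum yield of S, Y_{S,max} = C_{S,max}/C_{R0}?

0.498

At the optimum, C_{S,max}/C_{R0} = (k₁/k₂)^[k₂/(k₂−k₁)].
= (0.813/0.411)^(0.411/(0.411−0.813)) = (1.978)^(-1.022) = 0.4979.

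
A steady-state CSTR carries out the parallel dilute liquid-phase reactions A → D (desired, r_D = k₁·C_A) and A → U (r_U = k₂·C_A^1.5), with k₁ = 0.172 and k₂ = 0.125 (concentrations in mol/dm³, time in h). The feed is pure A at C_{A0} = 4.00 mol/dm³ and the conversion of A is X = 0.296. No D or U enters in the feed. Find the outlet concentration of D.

0.533 mol/dm³

Exit C_A = C_{A0}(1−X) = 4.00×0.704 = 2.816 mol/dm³.
Rates in a CSTR are evaluated at the outlet concentration: r_D = 0.172×2.816 = 0.4844, r_U = 0.125×2.816^1.5 = 0.5907.
Fraction of consumed A going to D: r_D/(r_D+r_U) = 0.4505.
C_D = 0.4505·C_{A0}·X = 0.4505×4.00×0.296 = 0.533 mol/dm³.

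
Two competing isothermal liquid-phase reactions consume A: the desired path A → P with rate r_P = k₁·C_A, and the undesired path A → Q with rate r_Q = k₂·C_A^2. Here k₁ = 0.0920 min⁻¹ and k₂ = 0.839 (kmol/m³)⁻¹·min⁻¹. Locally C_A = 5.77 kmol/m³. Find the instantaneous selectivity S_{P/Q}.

S_{P/Q} = r_P/r_Q = (k₁·C_A)/(k₂·C_A^2) = (k₁/k₂)·C_A⁻¹.
= (0.0920×5.770) / (0.839×5.770^2) = 0.5308/27.93 = 0.0190.

0.0190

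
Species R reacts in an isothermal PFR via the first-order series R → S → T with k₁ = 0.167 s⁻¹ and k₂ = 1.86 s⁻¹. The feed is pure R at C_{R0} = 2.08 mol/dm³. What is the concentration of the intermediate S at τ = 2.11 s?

For first-order series with pure R initially, C_S(τ) = k₁C_{R0}/(k₂−k₁)·(e^(−k₁τ) − e^(−k₂τ)).
e^(−k₁τ) = e^(−0.167×2.11) = e^(−0.3524) = 0.7030; e^(−k₂τ) = e^(−3.925) = 0.01975.
C_S = 0.167×2.08/(1.86−0.167) × (0.7030−0.01975) = 0.2052×0.6833 = 0.1402 mol/dm³.

0.140 mol/dm³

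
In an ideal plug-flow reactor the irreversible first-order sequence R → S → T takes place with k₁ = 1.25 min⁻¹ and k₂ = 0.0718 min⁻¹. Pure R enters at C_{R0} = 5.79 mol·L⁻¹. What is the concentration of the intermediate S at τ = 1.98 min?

4.81 mol·L⁻¹

For first-order series with pure R initially, C_S(τ) = k₁C_{R0}/(k₂−k₁)·(e^(−k₁τ) − e^(−k₂τ)).
e^(−k₁τ) = e^(−1.25×1.98) = e^(−2.475) = 0.08416; e^(−k₂τ) = e^(−0.1422) = 0.8675.
C_S = 1.25×5.79/(0.0718−1.25) × (0.08416−0.8675) = (-6.143)×(-0.7833) = 4.812 mol·L⁻¹.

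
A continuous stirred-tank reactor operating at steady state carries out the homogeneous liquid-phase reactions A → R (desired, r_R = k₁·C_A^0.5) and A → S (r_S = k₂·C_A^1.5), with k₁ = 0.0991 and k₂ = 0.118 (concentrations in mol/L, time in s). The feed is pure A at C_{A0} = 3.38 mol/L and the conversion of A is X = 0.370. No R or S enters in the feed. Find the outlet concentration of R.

0.354 mol/L

Exit C_A = C_{A0}(1−X) = 3.38×0.630 = 2.129 mol/L.
In a CSTR the entire volume is at exit conditions, so r_R = 0.0991×2.129^0.5 = 0.1446 and r_S = 0.118×2.129^1.5 = 0.3667.
Fraction of consumed A going to R: r_R/(r_R+r_S) = 0.2828.
C_R = 0.2828·C_{A0}·X = 0.2828×3.38×0.370 = 0.354 mol/L.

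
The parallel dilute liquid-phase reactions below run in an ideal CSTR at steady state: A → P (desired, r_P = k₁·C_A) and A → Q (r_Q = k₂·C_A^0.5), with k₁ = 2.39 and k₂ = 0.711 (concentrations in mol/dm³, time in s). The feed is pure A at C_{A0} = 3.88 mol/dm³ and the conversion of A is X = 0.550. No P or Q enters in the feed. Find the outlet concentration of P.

Exit C_A = C_{A0}(1−X) = 3.88×0.450 = 1.746 mol/dm³.
A CSTR operates uniformly at the exit composition, giving r_P = 4.173 and r_Q = 0.9395 (each k·C_A^n at C_A = 1.746).
Fraction of consumed A going to P: r_P/(r_P+r_Q) = 0.8162.
C_P = 0.8162·C_{A0}·X = 0.8162×3.88×0.550 = 1.74 mol/dm³.

1.74 mol/dm³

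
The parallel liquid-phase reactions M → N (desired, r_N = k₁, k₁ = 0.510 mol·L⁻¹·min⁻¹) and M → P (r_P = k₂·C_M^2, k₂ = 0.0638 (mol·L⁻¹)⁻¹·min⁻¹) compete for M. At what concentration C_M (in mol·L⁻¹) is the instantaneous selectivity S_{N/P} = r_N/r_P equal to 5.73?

1.18 mol·L⁻¹

S_{N/P} = (k₁/k₂)·C_M^-2 ⇒ C_M = (S·k₂/k₁)^(-0.5).
= (5.73×0.0638/0.510)^(-0.5) = (0.7168)^(-0.5) = 1.18 mol·L⁻¹.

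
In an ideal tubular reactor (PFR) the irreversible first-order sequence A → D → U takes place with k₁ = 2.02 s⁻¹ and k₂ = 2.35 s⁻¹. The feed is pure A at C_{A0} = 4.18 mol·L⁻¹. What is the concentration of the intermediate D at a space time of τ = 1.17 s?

0.771 mol·L⁻¹

The intermediate concentration in a first-order A→B→C sequence is C_D = k₁C_{A0}(e^(−k₁τ) − e^(−k₂τ))/(k₂−k₁).
e^(−k₁τ) = e^(−2.02×1.17) = e^(−2.363) = 0.09410; e^(−k₂τ) = e^(−2.749) = 0.06396.
C_D = 2.02×4.18/(2.35−2.02) × (0.09410−0.06396) = 25.59×0.03014 = 0.7712 mol·L⁻¹.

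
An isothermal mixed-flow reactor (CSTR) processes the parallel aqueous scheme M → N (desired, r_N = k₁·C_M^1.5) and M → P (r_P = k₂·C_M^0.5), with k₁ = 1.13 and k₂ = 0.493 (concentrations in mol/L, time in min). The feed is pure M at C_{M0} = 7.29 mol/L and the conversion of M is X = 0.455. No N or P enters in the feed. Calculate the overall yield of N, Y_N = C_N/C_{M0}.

Exit C_M = C_{M0}(1−X) = 7.29×0.545 = 3.973 mol/L.
Rates in a CSTR are evaluated at the outlet concentration: r_N = 1.13×3.973^1.5 = 8.949, r_P = 0.493×3.973^0.5 = 0.9827.
Fraction of consumed M going to N: r_N/(r_N+r_P) = 0.9011.
C_N = 0.9011·C_{M0}·X = 0.9011×7.29×0.455 = 2.99 mol/L; Y_N = C_N/C_{M0} = 0.410.

0.410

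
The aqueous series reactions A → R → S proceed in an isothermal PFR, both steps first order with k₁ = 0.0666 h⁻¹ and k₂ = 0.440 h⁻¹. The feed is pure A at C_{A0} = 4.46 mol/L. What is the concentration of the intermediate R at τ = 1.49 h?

Solving the coupled first-order balances gives C_R(τ) = [k₁/(k₂−k₁)]·C_{A0}·(e^(−k₁τ) − e^(−k₂τ)).
e^(−k₁τ) = e^(−0.0666×1.49) = e^(−0.09923) = 0.9055; e^(−k₂τ) = e^(−0.6556) = 0.5191.
C_R = 0.0666×4.46/(0.440−0.0666) × (0.9055−0.5191) = 0.7955×0.3864 = 0.3074 mol/L.

0.307 mol/L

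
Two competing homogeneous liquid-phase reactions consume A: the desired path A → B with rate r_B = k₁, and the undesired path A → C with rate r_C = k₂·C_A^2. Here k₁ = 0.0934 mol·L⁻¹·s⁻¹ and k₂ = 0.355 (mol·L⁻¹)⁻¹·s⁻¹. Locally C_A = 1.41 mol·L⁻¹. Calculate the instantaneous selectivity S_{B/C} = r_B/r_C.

0.132

S_{B/C} = r_B/r_C = (k₁)/(k₂·C_A^2) = (k₁/k₂)·C_A^-2.
= (0.0934) / (0.355×1.410^2) = 0.09340/0.7058 = 0.132.
The undesired path is higher order in A, so low C_A (CSTR or dilute feed) favours B.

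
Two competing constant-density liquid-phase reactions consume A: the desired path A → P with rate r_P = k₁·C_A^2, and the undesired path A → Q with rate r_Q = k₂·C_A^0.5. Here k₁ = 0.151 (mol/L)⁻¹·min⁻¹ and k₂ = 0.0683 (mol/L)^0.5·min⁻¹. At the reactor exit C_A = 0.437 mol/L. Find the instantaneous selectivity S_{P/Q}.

S_{P/Q} = r_P/r_Q = (k₁·C_A^2)/(k₂·C_A^0.5) = (k₁/k₂)·C_A^1.5.
= (0.151×0.4370^2) / (0.0683×0.4370^0.5) = 0.02884/0.04515 = 0.639.

0.639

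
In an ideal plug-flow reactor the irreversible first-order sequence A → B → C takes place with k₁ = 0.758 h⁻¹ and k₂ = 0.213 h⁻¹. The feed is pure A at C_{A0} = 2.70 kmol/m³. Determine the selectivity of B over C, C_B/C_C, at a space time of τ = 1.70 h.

For first-order series with pure A initially, C_B(τ) = k₁C_{A0}/(k₂−k₁)·(e^(−k₁τ) − e^(−k₂τ)).
e^(−k₁τ) = e^(−0.758×1.70) = e^(−1.289) = 0.2757; e^(−k₂τ) = e^(−0.3621) = 0.6962.
C_B = 0.758×2.70/(0.213−0.758) × (0.2757−0.6962) = (-3.755)×(-0.4206) = 1.579 kmol/m³.
C_A = C_{A0}e^(−k₁τ) = 0.7443 kmol/m³, so C_C = C_{A0}−C_A−C_B = 0.3764 kmol/m³; C_B/C_C = 4.20.

4.20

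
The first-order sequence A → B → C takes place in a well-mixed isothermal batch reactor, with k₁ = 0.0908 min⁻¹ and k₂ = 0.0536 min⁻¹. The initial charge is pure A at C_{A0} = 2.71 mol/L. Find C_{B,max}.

At the optimum, C_{B,max}/C_{A0} = (k₁/k₂)^[k₂/(k₂−k₁)].
= (0.0908/0.0536)^(0.0536/(0.0536−0.0908)) = (1.694)^(-1.441) = 0.4679.
C_{B,max} = 0.4679×2.71 = 1.27 mol/L.

1.27 mol/L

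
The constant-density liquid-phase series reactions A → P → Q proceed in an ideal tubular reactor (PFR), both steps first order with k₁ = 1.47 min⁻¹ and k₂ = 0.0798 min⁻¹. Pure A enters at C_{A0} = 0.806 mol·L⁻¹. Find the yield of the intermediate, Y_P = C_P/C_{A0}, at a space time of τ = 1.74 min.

0.838

Solving the coupled first-order balances gives C_P(τ) = [k₁/(k₂−k₁)]·C_{A0}·(e^(−k₁τ) − e^(−k₂τ)).
e^(−k₁τ) = e^(−1.47×1.74) = e^(−2.558) = 0.07747; e^(−k₂τ) = e^(−0.1389) = 0.8704.
C_P = 1.47×0.806/(0.0798−1.47) × (0.07747−0.8704) = (-0.8523)×(-0.7929) = 0.6757 mol·L⁻¹.
Y_P = C_P/C_{A0} = 0.6757/0.806 = 0.838.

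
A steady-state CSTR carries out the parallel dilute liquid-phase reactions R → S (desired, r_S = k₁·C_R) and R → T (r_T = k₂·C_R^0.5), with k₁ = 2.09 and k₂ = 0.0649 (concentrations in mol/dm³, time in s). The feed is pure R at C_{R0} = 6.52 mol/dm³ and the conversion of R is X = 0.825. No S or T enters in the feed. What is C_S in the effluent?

5.23 mol/dm³

Exit C_R = C_{R0}(1−X) = 6.52×0.175 = 1.141 mol/dm³.
In a CSTR the entire volume is at exit conditions, so r_S = 2.09×1.141 = 2.385 and r_T = 0.0649×1.141^0.5 = 0.06932.
Fraction of consumed R going to S: r_S/(r_S+r_T) = 0.9718.
C_S = 0.9718·C_{R0}·X = 0.9718×6.52×0.825 = 5.23 mol/dm³.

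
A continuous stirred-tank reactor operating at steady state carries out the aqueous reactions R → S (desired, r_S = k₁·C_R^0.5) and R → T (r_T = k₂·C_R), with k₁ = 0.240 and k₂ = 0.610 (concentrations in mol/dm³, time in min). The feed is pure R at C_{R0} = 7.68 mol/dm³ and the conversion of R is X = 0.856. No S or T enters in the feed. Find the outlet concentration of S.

1.79 mol/dm³

Exit C_R = C_{R0}(1−X) = 7.68×0.144 = 1.106 mol/dm³.
Rates in a CSTR are evaluated at the outlet concentration: r_S = 0.240×1.106^0.5 = 0.2524, r_T = 0.610×1.106 = 0.6746.
Fraction of consumed R going to S: r_S/(r_S+r_T) = 0.2723.
C_S = 0.2723·C_{R0}·X = 0.2723×7.68×0.856 = 1.79 mol/dm³.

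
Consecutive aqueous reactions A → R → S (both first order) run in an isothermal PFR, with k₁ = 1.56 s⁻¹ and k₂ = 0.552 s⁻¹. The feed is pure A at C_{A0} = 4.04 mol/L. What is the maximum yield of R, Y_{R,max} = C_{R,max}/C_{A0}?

0.566

At the optimum, C_{R,max}/C_{A0} = (k₁/k₂)^[k₂/(k₂−k₁)].
= (1.56/0.552)^(0.552/(0.552−1.56)) = (2.826)^(-0.5476) = 0.5661.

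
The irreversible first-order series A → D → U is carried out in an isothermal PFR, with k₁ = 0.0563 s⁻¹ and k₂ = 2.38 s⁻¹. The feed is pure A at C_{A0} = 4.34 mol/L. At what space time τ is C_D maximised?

1.61 s

For first-order series the maximum of C_D occurs at τ_opt = ln(k₂/k₁)/(k₂−k₁).
= ln(2.38/0.0563)/(2.38−0.0563) = ln(42.27)/2.324 = 3.744/2.324 = 1.61 s.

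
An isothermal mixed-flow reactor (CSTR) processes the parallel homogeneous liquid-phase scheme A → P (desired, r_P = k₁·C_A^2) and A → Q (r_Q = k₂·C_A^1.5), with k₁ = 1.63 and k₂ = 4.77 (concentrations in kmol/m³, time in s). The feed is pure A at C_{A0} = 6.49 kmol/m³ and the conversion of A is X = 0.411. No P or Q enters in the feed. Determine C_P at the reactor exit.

Exit C_A = C_{A0}(1−X) = 6.49×0.589 = 3.823 kmol/m³.
A CSTR operates uniformly at the exit composition, giving r_P = 23.82 and r_Q = 35.65 (each k·C_A^n at C_A = 3.823).
Fraction of consumed A going to P: r_P/(r_P+r_Q) = 0.4005.
C_P = 0.4005·C_{A0}·X = 0.4005×6.49×0.411 = 1.07 kmol/m³.

1.07 kmol/m³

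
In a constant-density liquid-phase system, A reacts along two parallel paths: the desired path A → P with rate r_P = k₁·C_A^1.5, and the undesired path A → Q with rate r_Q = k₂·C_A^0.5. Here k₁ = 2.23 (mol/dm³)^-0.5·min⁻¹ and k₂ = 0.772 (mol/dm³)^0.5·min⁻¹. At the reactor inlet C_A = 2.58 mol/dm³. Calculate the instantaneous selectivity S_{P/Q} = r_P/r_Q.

S_{P/Q} = r_P/r_Q = (k₁·C_A^1.5)/(k₂·C_A^0.5) = (k₁/k₂)·C_A.
= (2.23×2.580^1.5) / (0.772×2.580^0.5) = 9.241/1.240 = 7.45.
Since the desired path is higher order in A, keeping C_A high (PFR or concentrated feed) favours P.

7.45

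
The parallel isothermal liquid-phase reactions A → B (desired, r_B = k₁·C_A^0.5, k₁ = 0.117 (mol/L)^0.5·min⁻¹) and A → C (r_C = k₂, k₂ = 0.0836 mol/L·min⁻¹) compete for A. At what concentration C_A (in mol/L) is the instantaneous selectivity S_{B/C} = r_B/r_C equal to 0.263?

S_{B/C} = (k₁/k₂)·C_A^0.5 ⇒ C_A = (S·k₂/k₁)^(2).
= (0.263×0.0836/0.117)^(2) = (0.1879)^(2) = 0.0353 mol/L.

0.0353 mol/L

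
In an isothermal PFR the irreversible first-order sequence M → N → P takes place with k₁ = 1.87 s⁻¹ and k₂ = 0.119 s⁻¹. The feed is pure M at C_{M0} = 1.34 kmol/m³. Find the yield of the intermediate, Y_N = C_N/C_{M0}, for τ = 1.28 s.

For first-order series with pure M initially, C_N(τ) = k₁C_{M0}/(k₂−k₁)·(e^(−k₁τ) − e^(−k₂τ)).
e^(−k₁τ) = e^(−1.87×1.28) = e^(−2.394) = 0.09130; e^(−k₂τ) = e^(−0.1523) = 0.8587.
C_N = 1.87×1.34/(0.119−1.87) × (0.09130−0.8587) = (-1.431)×(-0.7674) = 1.098 kmol/m³.
Y_N = C_N/C_{M0} = 1.098/1.34 = 0.820.

0.820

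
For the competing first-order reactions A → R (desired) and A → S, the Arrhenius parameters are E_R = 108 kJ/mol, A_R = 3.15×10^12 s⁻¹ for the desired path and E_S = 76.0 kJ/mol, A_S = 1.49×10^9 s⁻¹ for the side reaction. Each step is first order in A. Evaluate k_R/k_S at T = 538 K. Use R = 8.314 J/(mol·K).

1.65

k_R/k_S = (A_R/A_S)·exp[−(E_R−E_S)/(RT)] = (A_R/A_S)·exp[(E_S−E_R)/(RT)].
(E_S−E_R)/(RT) = (76.0−108)×10³/(8.314×538) = -32000/4473 = -7.154.
k_R/k_S = (3.15×10^12/1.49×10^9)·exp(-7.154) = 2114 × 7.816×10^-4 = 1.65.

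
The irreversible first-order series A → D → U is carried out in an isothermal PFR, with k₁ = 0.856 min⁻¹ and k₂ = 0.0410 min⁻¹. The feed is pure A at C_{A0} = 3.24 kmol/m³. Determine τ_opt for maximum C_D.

3.73 min

The intermediate peaks when r₁ = r₂, i.e. k₁e^(−k₁τ) = k₂e^(−k₂τ), giving τ_opt = ln(k₂/k₁)/(k₂−k₁).
= ln(0.0410/0.856)/(0.0410−0.856) = ln(0.04790)/-0.8150 = -3.039/-0.8150 = 3.73 min.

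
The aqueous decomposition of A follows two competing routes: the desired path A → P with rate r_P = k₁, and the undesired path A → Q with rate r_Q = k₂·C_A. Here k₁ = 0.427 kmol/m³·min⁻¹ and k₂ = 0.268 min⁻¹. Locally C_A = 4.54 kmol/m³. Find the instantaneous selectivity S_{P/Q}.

0.351

S_{P/Q} = r_P/r_Q = (k₁)/(k₂·C_A) = (k₁/k₂)·C_A⁻¹.
= (0.427) / (0.268×4.540) = 0.4270/1.217 = 0.351.
The undesired path is higher order in A, so low C_A (CSTR or dilute feed) favours P.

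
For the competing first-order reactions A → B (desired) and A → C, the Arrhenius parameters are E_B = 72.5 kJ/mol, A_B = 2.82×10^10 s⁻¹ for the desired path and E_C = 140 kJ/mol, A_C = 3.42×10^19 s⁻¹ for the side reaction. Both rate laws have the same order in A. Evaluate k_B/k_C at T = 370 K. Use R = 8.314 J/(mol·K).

Since both paths have the same order in A, the concentration cancels and S_{B/C} = k_B/k_C = (A_B/A_C)·exp[(E_C−E_B)/(RT)].
(E_C−E_B)/(RT) = (140−72.5)×10³/(8.314×370) = 67500/3076 = 21.94.
k_B/k_C = (2.82×10^10/3.42×10^19)·exp(21.94) = 8.246×10^-10 × 3.386×10^9 = 2.79.
Since E_B < E_C, lowering the temperature improves selectivity toward B.

2.79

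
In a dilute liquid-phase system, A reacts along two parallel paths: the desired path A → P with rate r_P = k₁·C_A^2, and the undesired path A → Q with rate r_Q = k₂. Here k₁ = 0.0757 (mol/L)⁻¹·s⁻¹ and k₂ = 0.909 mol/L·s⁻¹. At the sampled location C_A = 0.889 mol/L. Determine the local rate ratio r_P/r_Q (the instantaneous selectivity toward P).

S_{P/Q} = r_P/r_Q = (k₁·C_A^2)/(k₂) = (k₁/k₂)·C_A^2.
= (0.0757×0.8890^2) / (0.909) = 0.05983/0.9090 = 0.0658.

0.0658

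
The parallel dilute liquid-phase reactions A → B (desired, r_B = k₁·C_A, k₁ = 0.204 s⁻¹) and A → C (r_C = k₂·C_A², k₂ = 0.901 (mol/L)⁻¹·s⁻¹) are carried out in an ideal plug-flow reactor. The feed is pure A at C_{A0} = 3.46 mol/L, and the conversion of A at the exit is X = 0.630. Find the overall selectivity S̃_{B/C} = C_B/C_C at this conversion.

0.102

C_A = C_{A0}(1−X) = 1.280 mol/L.
Along a PFR/batch, dC_B/dC_A = −r_B/(r_B+r_C) = −k₁/(k₁+k₂·C_A).
Integrating from C_{A0} to C_A: C_B = (0.204/0.901)·ln[(0.204+0.901·3.46)/(0.204+0.901·1.28)] = 0.2264·ln(3.321/1.357) = 0.2026 mol/L.
C_C = (C_{A0}−C_A)−C_B = 1.977 mol/L; S̃_{B/C} = 0.2026/1.977 = 0.102.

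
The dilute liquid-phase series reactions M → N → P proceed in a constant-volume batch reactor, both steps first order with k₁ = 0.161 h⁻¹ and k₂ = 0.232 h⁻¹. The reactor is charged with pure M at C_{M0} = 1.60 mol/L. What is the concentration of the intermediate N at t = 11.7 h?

0.311 mol/L

The intermediate concentration in a first-order A→B→C sequence is C_N = k₁C_{M0}(e^(−k₁t) − e^(−k₂t))/(k₂−k₁).
e^(−k₁t) = e^(−0.161×11.7) = e^(−1.884) = 0.1520; e^(−k₂t) = e^(−2.714) = 0.06624.
C_N = 0.161×1.60/(0.232−0.161) × (0.1520−0.06624) = 3.628×0.08578 = 0.3112 mol/L.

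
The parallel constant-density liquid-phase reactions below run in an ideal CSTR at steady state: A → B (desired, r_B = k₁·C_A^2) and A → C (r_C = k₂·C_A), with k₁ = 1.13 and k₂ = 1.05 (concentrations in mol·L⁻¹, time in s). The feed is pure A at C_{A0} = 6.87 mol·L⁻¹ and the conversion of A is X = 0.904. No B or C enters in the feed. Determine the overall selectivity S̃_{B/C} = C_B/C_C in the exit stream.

0.710

Exit C_A = C_{A0}(1−X) = 6.87×0.0960 = 0.6595 mol·L⁻¹.
A CSTR operates uniformly at the exit composition, giving r_B = 0.4915 and r_C = 0.6925 (each k·C_A^n at C_A = 0.6595).
Overall selectivity = C_B/C_C = r_Bτ/(r_Cτ) = r_B/r_C = 0.710.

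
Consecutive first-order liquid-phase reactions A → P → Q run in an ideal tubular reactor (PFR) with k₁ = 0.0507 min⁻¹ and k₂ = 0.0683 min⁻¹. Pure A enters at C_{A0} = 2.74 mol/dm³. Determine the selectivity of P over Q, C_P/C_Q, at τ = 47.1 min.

For first-order series with pure A initially, C_P(τ) = k₁C_{A0}/(k₂−k₁)·(e^(−k₁τ) − e^(−k₂τ)).
e^(−k₁τ) = e^(−0.0507×47.1) = e^(−2.388) = 0.09182; e^(−k₂τ) = e^(−3.217) = 0.04008.
C_P = 0.0507×2.74/(0.0683−0.0507) × (0.09182−0.04008) = 7.893×0.05174 = 0.4084 mol/dm³.
C_A = C_{A0}e^(−k₁τ) = 0.2516 mol/dm³, so C_Q = C_{A0}−C_A−C_P = 2.080 mol/dm³; C_P/C_Q = 0.196.

0.196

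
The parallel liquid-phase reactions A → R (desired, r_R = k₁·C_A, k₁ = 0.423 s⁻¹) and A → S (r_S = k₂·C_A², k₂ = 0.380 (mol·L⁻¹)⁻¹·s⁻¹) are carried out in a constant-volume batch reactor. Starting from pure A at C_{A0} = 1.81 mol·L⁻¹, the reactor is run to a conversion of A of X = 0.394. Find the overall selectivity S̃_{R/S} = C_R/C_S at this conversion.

C_A = C_{A0}(1−X) = 1.097 mol·L⁻¹.
Along a PFR/batch, dC_R/dC_A = −r_R/(r_R+r_S) = −k₁/(k₁+k₂·C_A).
Integrating from C_{A0} to C_A: C_R = (0.423/0.380)·ln[(0.423+0.380·1.81)/(0.423+0.380·1.10)] = 1.113·ln(1.111/0.8398) = 0.3113 mol·L⁻¹.
C_S = (C_{A0}−C_A)−C_R = 0.4018 mol·L⁻¹; S̃_{R/S} = 0.3113/0.4018 = 0.775.

0.775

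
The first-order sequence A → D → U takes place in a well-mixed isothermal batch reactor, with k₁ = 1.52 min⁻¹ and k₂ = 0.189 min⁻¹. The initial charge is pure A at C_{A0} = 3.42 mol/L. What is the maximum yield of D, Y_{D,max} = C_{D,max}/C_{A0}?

0.744

For a first-order series the maximum intermediate yield is C_{D,max}/C_{A0} = (k₁/k₂)^[k₂/(k₂−k₁)].
= (1.52/0.189)^(0.189/(0.189−1.52)) = (8.042)^(-0.1420) = 0.7438.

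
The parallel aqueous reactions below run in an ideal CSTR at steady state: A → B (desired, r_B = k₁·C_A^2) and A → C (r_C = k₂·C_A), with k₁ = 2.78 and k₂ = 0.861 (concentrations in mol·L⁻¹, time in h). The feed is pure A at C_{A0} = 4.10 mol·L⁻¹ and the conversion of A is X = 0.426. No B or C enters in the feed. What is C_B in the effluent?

1.54 mol·L⁻¹

Exit C_A = C_{A0}(1−X) = 4.10×0.574 = 2.353 mol·L⁻¹.
Rates in a CSTR are evaluated at the outlet concentration: r_B = 2.78×2.353^2 = 15.40, r_C = 0.861×2.353 = 2.026.
Fraction of consumed A going to B: r_B/(r_B+r_C) = 0.8837.
C_B = 0.8837·C_{A0}·X = 0.8837×4.10×0.426 = 1.54 mol·L⁻¹.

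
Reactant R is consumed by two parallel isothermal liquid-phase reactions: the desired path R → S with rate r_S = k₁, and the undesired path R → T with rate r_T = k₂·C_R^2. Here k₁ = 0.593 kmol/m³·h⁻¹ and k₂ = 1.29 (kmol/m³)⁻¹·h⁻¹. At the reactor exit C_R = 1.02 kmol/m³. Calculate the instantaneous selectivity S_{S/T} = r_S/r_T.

0.442

S_{S/T} = r_S/r_T = (k₁)/(k₂·C_R^2) = (k₁/k₂)·C_R^-2.
= (0.593) / (1.29×1.020^2) = 0.5930/1.342 = 0.442.
The undesired path is higher order in R, so low C_R (CSTR or dilute feed) favours S.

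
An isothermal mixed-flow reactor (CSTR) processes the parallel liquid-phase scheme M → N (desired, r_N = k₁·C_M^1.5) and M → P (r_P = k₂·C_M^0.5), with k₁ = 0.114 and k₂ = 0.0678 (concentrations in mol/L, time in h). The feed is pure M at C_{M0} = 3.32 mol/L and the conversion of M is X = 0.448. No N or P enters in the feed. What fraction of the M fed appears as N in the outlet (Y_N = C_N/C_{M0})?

0.338

Exit C_M = C_{M0}(1−X) = 3.32×0.552 = 1.833 mol/L.
A CSTR operates uniformly at the exit composition, giving r_N = 0.2828 and r_P = 0.09178 (each k·C_M^n at C_M = 1.833).
Fraction of consumed M going to N: r_N/(r_N+r_P) = 0.7550.
C_N = 0.7550·C_{M0}·X = 0.7550×3.32×0.448 = 1.12 mol/L; Y_N = C_N/C_{M0} = 0.338.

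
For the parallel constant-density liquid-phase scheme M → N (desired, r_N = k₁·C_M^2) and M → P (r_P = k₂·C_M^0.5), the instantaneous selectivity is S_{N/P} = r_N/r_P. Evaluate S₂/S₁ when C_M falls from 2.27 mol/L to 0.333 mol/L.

0.0562

S_{N/P} = (k₁/k₂)·C_M^1.5, so S₂/S₁ = (C_{M,2}/C_{M,1})^1.5.
= (0.333/2.27)^1.5 = (0.1467)^1.5 = 0.0562.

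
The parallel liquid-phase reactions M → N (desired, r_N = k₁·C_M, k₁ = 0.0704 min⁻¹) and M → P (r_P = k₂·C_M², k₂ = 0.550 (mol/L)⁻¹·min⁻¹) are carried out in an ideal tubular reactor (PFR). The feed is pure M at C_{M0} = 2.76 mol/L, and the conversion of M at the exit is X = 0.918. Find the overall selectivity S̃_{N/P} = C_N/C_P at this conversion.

0.119

C_M = C_{M0}(1−X) = 0.2263 mol/L.
Along a PFR/batch, dC_N/dC_M = −r_N/(r_N+r_P) = −k₁/(k₁+k₂·C_M).
Integrating from C_{M0} to C_M: C_N = (0.0704/0.550)·ln[(0.0704+0.550·2.76)/(0.0704+0.550·0.226)] = 0.1280·ln(1.588/0.1949) = 0.2686 mol/L.
C_P = (C_{M0}−C_M)−C_N = 2.265 mol/L; S̃_{N/P} = 0.2686/2.265 = 0.119.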